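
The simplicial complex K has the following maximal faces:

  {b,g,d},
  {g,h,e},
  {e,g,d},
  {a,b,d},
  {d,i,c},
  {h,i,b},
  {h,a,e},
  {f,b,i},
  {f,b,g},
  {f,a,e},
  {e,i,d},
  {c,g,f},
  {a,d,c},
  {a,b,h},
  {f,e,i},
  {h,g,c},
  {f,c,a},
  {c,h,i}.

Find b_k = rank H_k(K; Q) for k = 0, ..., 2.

Fix the vertex order a < b < c < d < e < f < g < h < i and write every simplex with vertices in increasing order. Then dim K = 2 and the simplices of K are:

  0-simplices (9): a, b, c, d, e, f, g, h, i
  1-simplices (27): ab, ac, ad, ae, af, ah, bd, bf, bg, bh, bi, cd, cf, cg, ch, ci, de, dg, di, ef, eg, eh, ei, fg, fi, gh, hi
  2-simplices (18): abd, abh, acd, acf, aef, aeh, bdg, bfg, bfi, bhi, cdi, cfg, cgh, chi, deg, dei, efi, egh

giving chain groups C_0 ≅ Z^9, C_1 ≅ Z^27, C_2 ≅ Z^18.

The boundary map ∂_1: C_1 → C_0 is given by ∂[p,q] = [q] − [p].
As a 9×27 matrix over Z this has rank 8, with invariant factors (1,1,1,1,1,1,1,1).

Boundary ∂_2: C_2 → C_1 sends each 2-simplex [p,q,r] to [q,r] − [p,r] + [p,q]. For instance
  ∂deg = eg − dg + de,
  ∂acf = cf − af + ac.
The resulting 27×18 matrix has rank 17, and its Smith normal form has invariant factors (1,1,1,1,1,1,1,1,1,1,1,1,1,1,1,1,1).

Computing H_k = (kernel of ∂_k) / (image of ∂_{k+1}):

  H_0: rank C_0 − rank ∂_1 = 9 − 8 = 1, and the invariant factors of ∂_1 are all 1, so H_0 ≅ Z.
  H_1: rank ker ∂_1 − rank ∂_2 = (27 − 8) − 17 = 2, and the invariant factors of ∂_2 are all 1, so H_1 ≅ Z^2.
  H_2: rank ker ∂_2 − rank ∂_3 = (18 − 17) − 0 = 1, and there is no ∂_3, so H_2 ≅ Z.

(K is a triangulation of the torus T^2.)

Hence the Betti numbers are b_0 = 1, b_1 = 2, b_2 = 1.

b_0 = 1, b_1 = 2, b_2 = 1.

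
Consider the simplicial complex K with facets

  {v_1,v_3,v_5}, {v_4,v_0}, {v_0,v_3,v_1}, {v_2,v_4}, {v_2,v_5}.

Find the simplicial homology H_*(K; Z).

Take the total order v_0 < v_1 < v_2 < v_3 < v_4 < v_5 on the vertex set. Then K (dimension 2) consists of the simplices:

  0-simplices (6): [v_0], [v_1], [v_2], [v_3], [v_4], [v_5]
  1-simplices (8): [v_0,v_1], [v_0,v_3], [v_0,v_4], [v_1,v_3], [v_1,v_5], [v_2,v_4], [v_2,v_5], [v_3,v_5]
  2-simplices (2): [v_0,v_1,v_3], [v_1,v_3,v_5]

so the chain groups are C_0 ≅ Z^6, C_1 ≅ Z^8, C_2 ≅ Z^2.

Boundary ∂_1: C_1 → C_0 is given by ∂[p,q] = [q] − [p]. For instance
  ∂[v_0,v_1] = [v_1] − [v_0].
The 6×8 boundary matrix has rank 5 and Smith normal form diag(1,1,1,1,1).

∂_2: C_2 → C_1 sends each 2-simplex [p,q,r] to [q,r] − [p,r] + [p,q]. For instance
  ∂[v_0,v_1,v_3] = [v_1,v_3] − [v_0,v_3] + [v_0,v_1],
  ∂[v_1,v_3,v_5] = [v_3,v_5] − [v_1,v_5] + [v_1,v_3].
The 8×2 boundary matrix has rank 2 and Smith normal form diag(1,1).

Reading off H_k = ker ∂_k / im ∂_{k+1}:

  H_0: rank C_0 − rank ∂_1 = 6 − 5 = 1, and the invariant factors of ∂_1 are all 1, so H_0 = Z.
  H_1: rank ker ∂_1 − rank ∂_2 = (8 − 5) − 2 = 1, and the invariant factors of ∂_2 are all 1, so H_1 = Z.
  H_2: rank ker ∂_2 − rank ∂_3 = (2 − 2) − 0 = 0, and there is no ∂_3, so H_2 = 0.

H_0 ≅ Z,  H_1 ≅ Z,  H_2 = 0.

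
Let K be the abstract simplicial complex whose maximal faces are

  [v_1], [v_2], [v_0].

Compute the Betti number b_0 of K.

b_0 = 3.

Order the vertices as v_0 < v_1 < v_2. Listing each simplex with vertices in this order, K has dimension 0 with simplices:

  0-simplices (3): [v_0], [v_1], [v_2]

giving chain groups C_0 ≅ Z^3.

Computing H_k = (kernel of ∂_k) / (image of ∂_{k+1}):

  H_0: rank C_0 − rank ∂_1 = 3 − 0 = 3, and there is no ∂_1, so H_0 ≅ Z^3.

Hence the Betti numbers are b_0 = 3.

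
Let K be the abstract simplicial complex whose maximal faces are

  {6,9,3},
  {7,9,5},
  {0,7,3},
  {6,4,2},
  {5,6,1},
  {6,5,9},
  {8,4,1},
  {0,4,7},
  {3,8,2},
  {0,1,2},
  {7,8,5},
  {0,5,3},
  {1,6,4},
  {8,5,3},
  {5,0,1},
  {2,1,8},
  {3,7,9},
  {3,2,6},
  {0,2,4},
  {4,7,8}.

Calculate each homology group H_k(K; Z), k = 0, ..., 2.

H_0 = Z,  H_1 = Z ⊕ Z/2,  H_2 = 0.

K has 10 vertices, 30 edges, 20 triangles.
rank ∂_0 = 0, rank ∂_1 = 9 ⇒ b_0 = 10 − 0 − 9 = 1; all invariant factors of ∂_1 are 1 so no torsion. So H_0 ≅ Z.
rank ∂_1 = 9, rank ∂_2 = 20 ⇒ b_1 = 30 − 9 − 20 = 1; ∂_2 has invariant factor(s) [2] giving torsion. So H_1 ≅ Z ⊕ Z/2.
rank ∂_2 = 20, rank ∂_3 = 0 ⇒ b_2 = 20 − 20 − 0 = 0. So H_2 ≅ 0.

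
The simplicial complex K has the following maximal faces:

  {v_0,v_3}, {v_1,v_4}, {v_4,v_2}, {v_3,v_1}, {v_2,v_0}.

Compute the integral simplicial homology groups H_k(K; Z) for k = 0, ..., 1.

H_0 ≅ Z,  H_1 ≅ Z.

K has 5 vertices, 5 edges.
rank ∂_0 = 0, rank ∂_1 = 4 ⇒ b_0 = 5 − 0 − 4 = 1; all invariant factors of ∂_1 are 1 so no torsion. So H_0 ≅ Z.
rank ∂_1 = 4, rank ∂_2 = 0 ⇒ b_1 = 5 − 4 − 0 = 1. So H_1 ≅ Z.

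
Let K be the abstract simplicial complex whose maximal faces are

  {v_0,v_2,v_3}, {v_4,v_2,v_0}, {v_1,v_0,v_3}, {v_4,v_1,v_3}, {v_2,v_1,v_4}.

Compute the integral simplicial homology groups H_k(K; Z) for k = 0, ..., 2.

H_0 = Z,  H_1 = Z,  H_2 = 0.

Take the total order v_0 < v_1 < v_2 < v_3 < v_4 on the vertex set. Then K (dimension 2) consists of the simplices:

  0-simplices (5): [v_0], [v_1], [v_2], [v_3], [v_4]
  1-simplices (10): [v_0,v_1], [v_0,v_2], [v_0,v_3], [v_0,v_4], [v_1,v_2], [v_1,v_3], [v_1,v_4], [v_2,v_3], [v_2,v_4], [v_3,v_4]
  2-simplices (5): [v_0,v_1,v_3], [v_0,v_2,v_3], [v_0,v_2,v_4], [v_1,v_2,v_4], [v_1,v_3,v_4]

so the chain groups are C_0 ≅ Z^5, C_1 ≅ Z^10, C_2 ≅ Z^5.

Boundary ∂_1: C_1 → C_0 sends each edge [p,q] (with p < q) to q − p.
The 5×10 boundary matrix has rank 4 and Smith normal form diag(1,1,1,1).

∂_2: C_2 → C_1 maps a triangle to the signed sum of its edges. For instance
  ∂[v_0,v_2,v_4] = [v_2,v_4] − [v_0,v_4] + [v_0,v_2],
  ∂[v_0,v_2,v_3] = [v_2,v_3] − [v_0,v_3] + [v_0,v_2].
The 10×5 boundary matrix has rank 5 and Smith normal form diag(1,1,1,1,1).

From H_k ≅ ker(∂_k) / im(∂_{k+1}) we obtain:

  H_0: rank C_0 − rank ∂_1 = 5 − 4 = 1, and the invariant factors of ∂_1 are all 1, so H_0 = Z.
  H_1: rank ker ∂_1 − rank ∂_2 = (10 − 4) − 5 = 1, and the invariant factors of ∂_2 are all 1, so H_1 = Z.
  H_2: rank ker ∂_2 − rank ∂_3 = (5 − 5) − 0 = 0, and there is no ∂_3, so H_2 = 0.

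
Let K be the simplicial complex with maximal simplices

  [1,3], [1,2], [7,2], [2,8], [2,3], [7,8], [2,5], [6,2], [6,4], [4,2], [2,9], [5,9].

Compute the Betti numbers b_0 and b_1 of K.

b_0 = 1, b_1 = 4.

We work with the vertex ordering 1 < 2 < 3 < 4 < 5 < 6 < 7 < 8 < 9. The simplices of K, each written with vertices in increasing order, are:

  0-simplices (9): [1], [2], [3], [4], [5], [6], [7], [8], [9]
  1-simplices (12): [1,2], [1,3], [2,3], [2,4], [2,5], [2,6], [2,7], [2,8], [2,9], [4,6], [5,9], [7,8]

giving chain groups C_0 ≅ Z^9, C_1 ≅ Z^12.

Boundary ∂_1: C_1 → C_0 is given by ∂[p,q] = [q] − [p].
This gives a 9×12 integer matrix of rank 8; reducing to Smith normal form yields diagonal entries (1,1,1,1,1,1,1,1).

Reading off H_k = ker ∂_k / im ∂_{k+1}:

  H_0: rank C_0 − rank ∂_1 = 9 − 8 = 1, and the invariant factors of ∂_1 are all 1, so H_0 = Z.
  H_1: rank ker ∂_1 − rank ∂_2 = (12 − 8) − 0 = 4, and there is no ∂_2, so H_1 = Z^4.

As a check, the Euler characteristic is 9 − 12 = -3, which agrees with 1 − 4 = -3.
(K is a triangulation of a wedge of 4 circles.)

Hence the Betti numbers are b_0 = 1, b_1 = 4.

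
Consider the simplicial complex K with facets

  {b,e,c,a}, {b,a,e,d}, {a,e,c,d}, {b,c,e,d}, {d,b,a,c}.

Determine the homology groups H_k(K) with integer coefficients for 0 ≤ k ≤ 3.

Order the vertices as a < b < c < d < e. Listing each simplex with vertices in this order, K has dimension 3 with simplices:

  0-simplices (5): a, b, c, d, e
  1-simplices (10): ab, ac, ad, ae, bc, bd, be, cd, ce, de
  2-simplices (10): abc, abd, abe, acd, ace, ade, bcd, bce, bde, cde
  3-simplices (5): abcd, abce, abde, acde, bcde

giving chain groups C_0 ≅ Z^5, C_1 ≅ Z^10, C_2 ≅ Z^10, C_3 ≅ Z^5.

The boundary map ∂_1: C_1 → C_0 maps an edge to its endpoints' difference, ∂[p,q] = q − p.
The 5×10 boundary matrix has rank 4 and Smith normal form diag(1,1,1,1).

∂_2: C_2 → C_1 sends each 2-simplex [p,q,r] to [q,r] − [p,r] + [p,q]. For instance
  ∂ace = ce − ae + ac,
  ∂abc = bc − ac + ab.
The 10×10 boundary matrix has rank 6 and Smith normal form diag(1,1,1,1,1,1).

Boundary ∂_3: C_3 → C_2 sends each 3-simplex σ to the alternating sum Σ_i (−1)^i (σ with its i-th vertex removed). For instance
  ∂abde = bde − ade + abe − abd,
  ∂abcd = bcd − acd + abd − abc.
This gives a 10×5 integer matrix of rank 4; reducing to Smith normal form yields diagonal entries (1,1,1,1).

Computing H_k = (kernel of ∂_k) / (image of ∂_{k+1}):

  H_0: rank C_0 − rank ∂_1 = 5 − 4 = 1, and the invariant factors of ∂_1 are all 1, so H_0 = Z.
  H_1: rank ker ∂_1 − rank ∂_2 = (10 − 4) − 6 = 0, and the invariant factors of ∂_2 are all 1, so H_1 = 0.
  H_2: rank ker ∂_2 − rank ∂_3 = (10 − 6) − 4 = 0, and the invariant factors of ∂_3 are all 1, so H_2 = 0.
  H_3: rank ker ∂_3 − rank ∂_4 = (5 − 4) − 0 = 1, and there is no ∂_4, so H_3 = Z.

As a check, the Euler characteristic is 5 − 10 + 10 − 5 = 0, which agrees with 1 − 0 + 0 − 1 = 0.

H_0 = Z,  H_1 = 0,  H_2 = 0,  H_3 = Z.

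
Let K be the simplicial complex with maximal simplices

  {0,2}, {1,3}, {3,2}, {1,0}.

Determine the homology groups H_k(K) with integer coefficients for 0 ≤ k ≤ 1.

H_0 = Z,  H_1 = Z.

K has 4 vertices, 4 edges.
rank ∂_0 = 0, rank ∂_1 = 3 ⇒ b_0 = 4 − 0 − 3 = 1; all invariant factors of ∂_1 are 1 so no torsion. So H_0 = Z.
rank ∂_1 = 3, rank ∂_2 = 0 ⇒ b_1 = 4 − 3 − 0 = 1. So H_1 = Z.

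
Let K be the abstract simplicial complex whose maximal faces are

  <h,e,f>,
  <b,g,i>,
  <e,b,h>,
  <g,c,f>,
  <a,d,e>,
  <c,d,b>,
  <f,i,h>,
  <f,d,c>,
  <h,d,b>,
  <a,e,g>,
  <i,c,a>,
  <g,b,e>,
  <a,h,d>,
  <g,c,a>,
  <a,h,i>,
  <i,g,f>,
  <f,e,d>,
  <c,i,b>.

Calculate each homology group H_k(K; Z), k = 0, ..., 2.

Order the vertices as a < b < c < d < e < f < g < h < i. Listing each simplex with vertices in this order, K has dimension 2 with simplices:

  0-simplices (9): a, b, c, d, e, f, g, h, i
  1-simplices (27): ac, ad, ae, ag, ah, ai, bc, bd, be, bg, bh, bi, cd, cf, cg, ci, de, df, dh, ef, eg, eh, fg, fh, fi, gi, hi
  2-simplices (18): acg, aci, ade, adh, aeg, ahi, bcd, bci, bdh, beg, beh, bgi, cdf, cfg, def, efh, fgi, fhi

giving chain groups C_0 ≅ Z^9, C_1 ≅ Z^27, C_2 ≅ Z^18.

∂_1: C_1 → C_0 is given by ∂[p,q] = [q] − [p]. For instance
  ∂ag = g − a.
The 9×27 boundary matrix has rank 8 and Smith normal form diag(1,1,1,1,1,1,1,1).

The boundary map ∂_2: C_2 → C_1 sends each 2-simplex [p,q,r] to [q,r] − [p,r] + [p,q]. For instance
  ∂aeg = eg − ag + ae,
  ∂adh = dh − ah + ad.
The 27×18 boundary matrix has rank 18 and Smith normal form diag(1,1,1,1,1,1,1,1,1,1,1,1,1,1,1,1,1,2).

From H_k ≅ ker(∂_k) / im(∂_{k+1}) we obtain:

  H_0: rank C_0 − rank ∂_1 = 9 − 8 = 1, and the invariant factors of ∂_1 are all 1, so H_0 = Z.
  H_1: rank ker ∂_1 − rank ∂_2 = (27 − 8) − 18 = 1, and ∂_2 has invariant factor 2 > 1, so H_1 = Z × Z/2.
  H_2: rank ker ∂_2 − rank ∂_3 = (18 − 18) − 0 = 0, and there is no ∂_3, so H_2 = 0.

As a check, the Euler characteristic is 9 − 27 + 18 = 0, which agrees with 1 − 1 + 0 = 0.
(K is a triangulation of the Klein bottle.)

H_0 = Z,  H_1 = Z × Z/2,  H_2 = 0.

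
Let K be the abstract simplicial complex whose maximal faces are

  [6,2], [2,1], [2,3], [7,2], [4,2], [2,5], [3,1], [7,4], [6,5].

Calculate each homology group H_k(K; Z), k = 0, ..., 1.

K has 7 vertices, 9 edges.
rank ∂_0 = 0, rank ∂_1 = 6 ⇒ b_0 = 7 − 0 − 6 = 1; all invariant factors of ∂_1 are 1 so no torsion. So H_0 ≅ Z.
rank ∂_1 = 6, rank ∂_2 = 0 ⇒ b_1 = 9 − 6 − 0 = 3. So H_1 ≅ Z^3.

H_0 = Z,  H_1 = Z^3.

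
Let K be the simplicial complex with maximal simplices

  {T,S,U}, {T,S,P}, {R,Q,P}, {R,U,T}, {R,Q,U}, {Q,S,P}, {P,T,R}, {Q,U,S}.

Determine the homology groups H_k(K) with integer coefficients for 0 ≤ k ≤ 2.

H_0 ≅ Z,  H_1 = 0,  H_2 ≅ Z.

Take the total order P < Q < R < S < T < U on the vertex set. Then K (dimension 2) consists of the simplices:

  0-simplices (6): P, Q, R, S, T, U
  1-simplices (12): PQ, PR, PS, PT, QR, QS, QU, RT, RU, ST, SU, TU
  2-simplices (8): PQR, PQS, PRT, PST, QRU, QSU, RTU, STU

so the chain groups are C_0 ≅ Z^6, C_1 ≅ Z^12, C_2 ≅ Z^8.

∂_1: C_1 → C_0 maps an edge to its endpoints' difference, ∂[p,q] = q − p. For instance
  ∂RT = T − R.
The 6×12 boundary matrix has rank 5 and Smith normal form diag(1,1,1,1,1).

∂_2: C_2 → C_1 maps a triangle to the signed sum of its edges. For instance
  ∂QRU = RU − QU + QR,
  ∂STU = TU − SU + ST.
This gives a 12×8 integer matrix of rank 7; reducing to Smith normal form yields diagonal entries (1,1,1,1,1,1,1).

From H_k ≅ ker(∂_k) / im(∂_{k+1}) we obtain:

  H_0: rank C_0 − rank ∂_1 = 6 − 5 = 1, and the invariant factors of ∂_1 are all 1, so H_0 = Z.
  H_1: rank ker ∂_1 − rank ∂_2 = (12 − 5) − 7 = 0, and the invariant factors of ∂_2 are all 1, so H_1 = 0.
  H_2: rank ker ∂_2 − rank ∂_3 = (8 − 7) − 0 = 1, and there is no ∂_3, so H_2 = Z.

As a check, the Euler characteristic is 6 − 12 + 8 = 2, which agrees with 1 − 0 + 1 = 2.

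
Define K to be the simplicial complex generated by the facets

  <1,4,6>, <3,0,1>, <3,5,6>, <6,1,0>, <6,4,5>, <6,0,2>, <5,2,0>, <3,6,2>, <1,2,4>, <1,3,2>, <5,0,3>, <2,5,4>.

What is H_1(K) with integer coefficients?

We work with the vertex ordering 0 < 1 < 2 < 3 < 4 < 5 < 6. The simplices of K, each written with vertices in increasing order, are:

  0-simplices (7): [0], [1], [2], [3], [4], [5], [6]
  1-simplices (18): [0,1], [0,2], [0,3], [0,5], [0,6], [1,2], [1,3], [1,4], [1,6], [2,3], [2,4], [2,5], [2,6], [3,5], [3,6], [4,5], [4,6], [5,6]
  2-simplices (12): [0,1,3], [0,1,6], [0,2,5], [0,2,6], [0,3,5], [1,2,3], [1,2,4], [1,4,6], [2,3,6], [2,4,5], [3,5,6], [4,5,6]

giving chain groups C_0 ≅ Z^7, C_1 ≅ Z^18, C_2 ≅ Z^12.

The boundary map ∂_1: C_1 → C_0 sends each edge [p,q] (with p < q) to q − p. For instance
  ∂[0,6] = [6] − [0].
The resulting 7×18 matrix has rank 6, and its Smith normal form has invariant factors (1,1,1,1,1,1).

Boundary ∂_2: C_2 → C_1 acts by ∂[p,q,r] = [q,r] − [p,r] + [p,q]. For instance
  ∂[0,1,6] = [1,6] − [0,6] + [0,1],
  ∂[1,4,6] = [4,6] − [1,6] + [1,4].
As a 18×12 matrix over Z this has rank 12, with invariant factors (1,1,1,1,1,1,1,1,1,1,1,2).

From H_k ≅ ker(∂_k) / im(∂_{k+1}) we obtain:

  H_1: rank ker ∂_1 − rank ∂_2 = (18 − 6) − 12 = 0, and ∂_2 has invariant factor 2 > 1, so H_1 = Z/2Z.

H_1 = Z/2Z.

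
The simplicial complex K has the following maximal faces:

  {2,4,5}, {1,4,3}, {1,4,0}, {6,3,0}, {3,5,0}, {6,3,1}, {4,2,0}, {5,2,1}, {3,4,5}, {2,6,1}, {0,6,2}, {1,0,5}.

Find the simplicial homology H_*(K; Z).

Order the vertices as 0 < 1 < 2 < 3 < 4 < 5 < 6. Listing each simplex with vertices in this order, K has dimension 2 with simplices:

  0-simplices (7): [0], [1], [2], [3], [4], [5], [6]
  1-simplices (18): [0,1], [0,2], [0,3], [0,4], [0,5], [0,6], [1,2], [1,3], [1,4], [1,5], [1,6], [2,4], [2,5], [2,6], [3,4], [3,5], [3,6], [4,5]
  2-simplices (12): [0,1,4], [0,1,5], [0,2,4], [0,2,6], [0,3,5], [0,3,6], [1,2,5], [1,2,6], [1,3,4], [1,3,6], [2,4,5], [3,4,5]

so the chain groups are C_0 ≅ Z^7, C_1 ≅ Z^18, C_2 ≅ Z^12.

The boundary map ∂_1: C_1 → C_0 sends each edge [p,q] (with p < q) to q − p. For instance
  ∂[0,4] = [4] − [0].
The resulting 7×18 matrix has rank 6, and its Smith normal form has invariant factors (1,1,1,1,1,1).

∂_2: C_2 → C_1 acts by ∂[p,q,r] = [q,r] − [p,r] + [p,q]. For instance
  ∂[1,3,4] = [3,4] − [1,4] + [1,3],
  ∂[0,1,4] = [1,4] − [0,4] + [0,1].
The 18×12 boundary matrix has rank 12 and Smith normal form diag(1,1,1,1,1,1,1,1,1,1,1,2).

From H_k ≅ ker(∂_k) / im(∂_{k+1}) we obtain:

  H_0: rank C_0 − rank ∂_1 = 7 − 6 = 1, and the invariant factors of ∂_1 are all 1, so H_0 = Z.
  H_1: rank ker ∂_1 − rank ∂_2 = (18 − 6) − 12 = 0, and ∂_2 has invariant factor 2 > 1, so H_1 = Z/2.
  H_2: rank ker ∂_2 − rank ∂_3 = (12 − 12) − 0 = 0, and there is no ∂_3, so H_2 = 0.

(K is a triangulation of the real projective plane RP^2.)

H_0 = Z,  H_1 = Z/2,  H_2 = 0.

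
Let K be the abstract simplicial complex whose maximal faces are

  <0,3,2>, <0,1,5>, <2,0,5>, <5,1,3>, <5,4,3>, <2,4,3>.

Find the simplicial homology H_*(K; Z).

H_0 ≅ Z,  H_1 ≅ Z,  H_2 = 0.

Order the vertices as 0 < 1 < 2 < 3 < 4 < 5. Listing each simplex with vertices in this order, K has dimension 2 with simplices:

  0-simplices (6): [0], [1], [2], [3], [4], [5]
  1-simplices (12): [0,1], [0,2], [0,3], [0,5], [1,3], [1,5], [2,3], [2,4], [2,5], [3,4], [3,5], [4,5]
  2-simplices (6): [0,1,5], [0,2,3], [0,2,5], [1,3,5], [2,3,4], [3,4,5]

Hence C_0 ≅ Z^6, C_1 ≅ Z^12, C_2 ≅ Z^6.

The boundary map ∂_1: C_1 → C_0 sends each edge [p,q] (with p < q) to q − p. For instance
  ∂[0,2] = [2] − [0].
The resulting 6×12 matrix has rank 5, and its Smith normal form has invariant factors (1,1,1,1,1).

∂_2: C_2 → C_1 acts by ∂[p,q,r] = [q,r] − [p,r] + [p,q]. For instance
  ∂[3,4,5] = [4,5] − [3,5] + [3,4],
  ∂[2,3,4] = [3,4] − [2,4] + [2,3].
The 12×6 boundary matrix has rank 6 and Smith normal form diag(1,1,1,1,1,1).

Computing H_k = (kernel of ∂_k) / (image of ∂_{k+1}):

  H_0: rank C_0 − rank ∂_1 = 6 − 5 = 1, and the invariant factors of ∂_1 are all 1, so H_0 = Z.
  H_1: rank ker ∂_1 − rank ∂_2 = (12 − 5) − 6 = 1, and the invariant factors of ∂_2 are all 1, so H_1 = Z.
  H_2: rank ker ∂_2 − rank ∂_3 = (6 − 6) − 0 = 0, and there is no ∂_3, so H_2 = 0.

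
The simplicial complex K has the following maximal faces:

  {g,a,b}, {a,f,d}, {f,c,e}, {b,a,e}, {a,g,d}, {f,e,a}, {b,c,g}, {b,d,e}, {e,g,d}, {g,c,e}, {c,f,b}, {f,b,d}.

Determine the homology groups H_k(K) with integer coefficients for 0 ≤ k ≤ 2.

K has 7 vertices, 18 edges, 12 triangles.
rank ∂_0 = 0, rank ∂_1 = 6 ⇒ b_0 = 7 − 0 − 6 = 1; all invariant factors of ∂_1 are 1 so no torsion. So H_0 = Z.
rank ∂_1 = 6, rank ∂_2 = 12 ⇒ b_1 = 18 − 6 − 12 = 0; ∂_2 has invariant factor(s) [2] giving torsion. So H_1 = Z/2.
rank ∂_2 = 12, rank ∂_3 = 0 ⇒ b_2 = 12 − 12 − 0 = 0. So H_2 = 0.

H_0 = Z,  H_1 = Z/2,  H_2 = 0.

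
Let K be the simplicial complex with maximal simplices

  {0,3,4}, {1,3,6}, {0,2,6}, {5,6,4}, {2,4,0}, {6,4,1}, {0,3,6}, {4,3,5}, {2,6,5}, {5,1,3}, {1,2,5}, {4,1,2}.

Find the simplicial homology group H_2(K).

H_2 ≅ 0.

Order the vertices as 0 < 1 < 2 < 3 < 4 < 5 < 6. Listing each simplex with vertices in this order, K has dimension 2 with simplices:

  0-simplices (7): [0], [1], [2], [3], [4], [5], [6]
  1-simplices (18): [0,2], [0,3], [0,4], [0,6], [1,2], [1,3], [1,4], [1,5], [1,6], [2,4], [2,5], [2,6], [3,4], [3,5], [3,6], [4,5], [4,6], [5,6]
  2-simplices (12): [0,2,4], [0,2,6], [0,3,4], [0,3,6], [1,2,4], [1,2,5], [1,3,5], [1,3,6], [1,4,6], [2,5,6], [3,4,5], [4,5,6]

so the chain groups are C_0 ≅ Z^7, C_1 ≅ Z^18, C_2 ≅ Z^12.

The boundary map ∂_1: C_1 → C_0 maps an edge to its endpoints' difference, ∂[p,q] = q − p.
As a 7×18 matrix over Z this has rank 6, with invariant factors (1,1,1,1,1,1).

Boundary ∂_2: C_2 → C_1 acts by ∂[p,q,r] = [q,r] − [p,r] + [p,q]. For instance
  ∂[2,5,6] = [5,6] − [2,6] + [2,5],
  ∂[1,4,6] = [4,6] − [1,6] + [1,4].
As a 18×12 matrix over Z this has rank 12, with invariant factors (1,1,1,1,1,1,1,1,1,1,1,2).

Computing H_k = (kernel of ∂_k) / (image of ∂_{k+1}):

  H_2: rank ker ∂_2 − rank ∂_3 = (12 − 12) − 0 = 0, and there is no ∂_3, so H_2 ≅ 0.

(K is a triangulation of the real projective plane RP^2.)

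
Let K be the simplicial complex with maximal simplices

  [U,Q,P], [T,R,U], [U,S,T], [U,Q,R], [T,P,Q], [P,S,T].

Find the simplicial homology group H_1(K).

K has 6 vertices, 12 edges, 6 triangles.
rank ∂_1 = 5, rank ∂_2 = 6 ⇒ b_1 = 12 − 5 − 6 = 1; all invariant factors of ∂_2 are 1 so no torsion. So H_1 ≅ Z.

H_1 ≅ Z.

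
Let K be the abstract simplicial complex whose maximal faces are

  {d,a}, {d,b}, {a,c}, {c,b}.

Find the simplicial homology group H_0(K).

H_0 ≅ Z.

We work with the vertex ordering a < b < c < d. The simplices of K, each written with vertices in increasing order, are:

  0-simplices (4): a, b, c, d
  1-simplices (4): ac, ad, bc, bd

Hence C_0 ≅ Z^4, C_1 ≅ Z^4.

Boundary ∂_1: C_1 → C_0 is given by ∂[p,q] = [q] − [p]. For instance
  ∂ad = d − a.
The resulting 4×4 matrix has rank 3, and its Smith normal form has invariant factors (1,1,1).

Now H_k = ker ∂_k / im ∂_{k+1}, so:

  H_0: rank C_0 − rank ∂_1 = 4 − 3 = 1, and the invariant factors of ∂_1 are all 1, so H_0 = Z.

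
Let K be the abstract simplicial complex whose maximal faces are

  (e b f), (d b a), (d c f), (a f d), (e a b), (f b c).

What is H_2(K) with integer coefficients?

H_2 = 0.

Order the vertices as a < b < c < d < e < f. Listing each simplex with vertices in this order, K has dimension 2 with simplices:

  0-simplices (6): a, b, c, d, e, f
  1-simplices (12): ab, ad, ae, af, bc, bd, be, bf, cd, cf, df, ef
  2-simplices (6): abd, abe, adf, bcf, bef, cdf

so the chain groups are C_0 ≅ Z^6, C_1 ≅ Z^12, C_2 ≅ Z^6.

∂_1: C_1 → C_0 sends each edge [p,q] (with p < q) to q − p.
This gives a 6×12 integer matrix of rank 5; reducing to Smith normal form yields diagonal entries (1,1,1,1,1).

The boundary map ∂_2: C_2 → C_1 acts by ∂[p,q,r] = [q,r] − [p,r] + [p,q]. For instance
  ∂abd = bd − ad + ab,
  ∂cdf = df − cf + cd.
The resulting 12×6 matrix has rank 6, and its Smith normal form has invariant factors (1,1,1,1,1,1).

Now H_k = ker ∂_k / im ∂_{k+1}, so:

  H_2: rank ker ∂_2 − rank ∂_3 = (6 − 6) − 0 = 0, and there is no ∂_3, so H_2 ≅ 0.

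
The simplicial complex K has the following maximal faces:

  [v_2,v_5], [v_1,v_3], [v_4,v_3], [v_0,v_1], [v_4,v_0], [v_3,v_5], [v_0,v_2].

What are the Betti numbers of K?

K has 6 vertices, 7 edges.
rank ∂_0 = 0, rank ∂_1 = 5 ⇒ b_0 = 6 − 0 − 5 = 1; all invariant factors of ∂_1 are 1 so no torsion. So H_0 ≅ Z.
rank ∂_1 = 5, rank ∂_2 = 0 ⇒ b_1 = 7 − 5 − 0 = 2. So H_1 ≅ Z^2.

b_0 = 1, b_1 = 2.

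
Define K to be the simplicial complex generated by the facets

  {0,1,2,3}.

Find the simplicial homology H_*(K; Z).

Fix the vertex order 0 < 1 < 2 < 3 and write every simplex with vertices in increasing order. Then dim K = 3 and the simplices of K are:

  0-simplices (4): [0], [1], [2], [3]
  1-simplices (6): [0,1], [0,2], [0,3], [1,2], [1,3], [2,3]
  2-simplices (4): [0,1,2], [0,1,3], [0,2,3], [1,2,3]
  3-simplices (1): [0,1,2,3]

Hence C_0 ≅ Z^4, C_1 ≅ Z^6, C_2 ≅ Z^4, C_3 ≅ Z^1.

∂_1: C_1 → C_0 is given by ∂[p,q] = [q] − [p]. For instance
  ∂[1,2] = [2] − [1].
As a 4×6 matrix over Z this has rank 3, with invariant factors (1,1,1).

The boundary map ∂_2: C_2 → C_1 sends each 2-simplex [p,q,r] to [q,r] − [p,r] + [p,q]. For instance
  ∂[0,1,2] = [1,2] − [0,2] + [0,1],
  ∂[0,2,3] = [2,3] − [0,3] + [0,2].
This gives a 6×4 integer matrix of rank 3; reducing to Smith normal form yields diagonal entries (1,1,1).

The boundary map ∂_3: C_3 → C_2 sends each 3-simplex σ to the alternating sum Σ_i (−1)^i (σ with its i-th vertex removed). For instance
  ∂[0,1,2,3] = [1,2,3] − [0,2,3] + [0,1,3] − [0,1,2].
The 4×1 boundary matrix has rank 1 and Smith normal form diag(1).

Reading off H_k = ker ∂_k / im ∂_{k+1}:

  H_0: rank C_0 − rank ∂_1 = 4 − 3 = 1, and the invariant factors of ∂_1 are all 1, so H_0 = Z.
  H_1: rank ker ∂_1 − rank ∂_2 = (6 − 3) − 3 = 0, and the invariant factors of ∂_2 are all 1, so H_1 = 0.
  H_2: rank ker ∂_2 − rank ∂_3 = (4 − 3) − 1 = 0, and the invariant factors of ∂_3 are all 1, so H_2 = 0.
  H_3: rank ker ∂_3 − rank ∂_4 = (1 − 1) − 0 = 0, and there is no ∂_4, so H_3 = 0.

H_0 = Z,  H_1 = 0,  H_2 = 0,  H_3 = 0.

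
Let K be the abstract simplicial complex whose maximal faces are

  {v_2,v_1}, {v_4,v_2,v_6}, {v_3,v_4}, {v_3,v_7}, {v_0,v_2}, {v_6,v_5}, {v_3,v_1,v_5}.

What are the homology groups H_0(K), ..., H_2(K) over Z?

Take the total order v_0 < v_1 < v_2 < v_3 < v_4 < v_5 < v_6 < v_7 on the vertex set. Then K (dimension 2) consists of the simplices:

  0-simplices (8): [v_0], [v_1], [v_2], [v_3], [v_4], [v_5], [v_6], [v_7]
  1-simplices (11): [v_0,v_2], [v_1,v_2], [v_1,v_3], [v_1,v_5], [v_2,v_4], [v_2,v_6], [v_3,v_4], [v_3,v_5], [v_3,v_7], [v_4,v_6], [v_5,v_6]
  2-simplices (2): [v_1,v_3,v_5], [v_2,v_4,v_6]

giving chain groups C_0 ≅ Z^8, C_1 ≅ Z^11, C_2 ≅ Z^2.

Boundary ∂_1: C_1 → C_0 maps an edge to its endpoints' difference, ∂[p,q] = q − p. For instance
  ∂[v_2,v_4] = [v_4] − [v_2].
As a 8×11 matrix over Z this has rank 7, with invariant factors (1,1,1,1,1,1,1).

∂_2: C_2 → C_1 sends each 2-simplex [p,q,r] to [q,r] − [p,r] + [p,q]. For instance
  ∂[v_1,v_3,v_5] = [v_3,v_5] − [v_1,v_5] + [v_1,v_3],
  ∂[v_2,v_4,v_6] = [v_4,v_6] − [v_2,v_6] + [v_2,v_4].
The 11×2 boundary matrix has rank 2 and Smith normal form diag(1,1).

Now H_k = ker ∂_k / im ∂_{k+1}, so:

  H_0: rank C_0 − rank ∂_1 = 8 − 7 = 1, and the invariant factors of ∂_1 are all 1, so H_0 ≅ Z.
  H_1: rank ker ∂_1 − rank ∂_2 = (11 − 7) − 2 = 2, and the invariant factors of ∂_2 are all 1, so H_1 ≅ Z^2.
  H_2: rank ker ∂_2 − rank ∂_3 = (2 − 2) − 0 = 0, and there is no ∂_3, so H_2 ≅ 0.

H_0 ≅ Z,  H_1 ≅ Z^2,  H_2 = 0.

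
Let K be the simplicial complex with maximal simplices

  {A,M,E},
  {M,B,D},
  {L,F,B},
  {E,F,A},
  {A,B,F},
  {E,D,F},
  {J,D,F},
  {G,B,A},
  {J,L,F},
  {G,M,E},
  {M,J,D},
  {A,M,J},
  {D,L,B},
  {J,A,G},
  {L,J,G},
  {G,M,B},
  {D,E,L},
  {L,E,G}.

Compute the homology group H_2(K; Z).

H_2 = 0.

Order the vertices as A < B < D < E < F < G < J < L < M. Listing each simplex with vertices in this order, K has dimension 2 with simplices:

  0-simplices (9): A, B, D, E, F, G, J, L, M
  1-simplices (27): AB, AE, AF, AG, AJ, AM, BD, BF, BG, BL, BM, DE, DF, DJ, DL, DM, EF, EG, EL, EM, FJ, FL, GJ, GL, GM, JL, JM
  2-simplices (18): ABF, ABG, AEF, AEM, AGJ, AJM, BDL, BDM, BFL, BGM, DEF, DEL, DFJ, DJM, EGL, EGM, FJL, GJL

Hence C_0 ≅ Z^9, C_1 ≅ Z^27, C_2 ≅ Z^18.

The boundary map ∂_1: C_1 → C_0 is given by ∂[p,q] = [q] − [p]. For instance
  ∂FL = L − F.
The resulting 9×27 matrix has rank 8, and its Smith normal form has invariant factors (1,1,1,1,1,1,1,1).

Boundary ∂_2: C_2 → C_1 sends each 2-simplex [p,q,r] to [q,r] − [p,r] + [p,q]. For instance
  ∂AEF = EF − AF + AE,
  ∂FJL = JL − FL + FJ.
The 27×18 boundary matrix has rank 18 and Smith normal form diag(1,1,1,1,1,1,1,1,1,1,1,1,1,1,1,1,1,2).

From H_k ≅ ker(∂_k) / im(∂_{k+1}) we obtain:

  H_2: rank ker ∂_2 − rank ∂_3 = (18 − 18) − 0 = 0, and there is no ∂_3, so H_2 ≅ 0.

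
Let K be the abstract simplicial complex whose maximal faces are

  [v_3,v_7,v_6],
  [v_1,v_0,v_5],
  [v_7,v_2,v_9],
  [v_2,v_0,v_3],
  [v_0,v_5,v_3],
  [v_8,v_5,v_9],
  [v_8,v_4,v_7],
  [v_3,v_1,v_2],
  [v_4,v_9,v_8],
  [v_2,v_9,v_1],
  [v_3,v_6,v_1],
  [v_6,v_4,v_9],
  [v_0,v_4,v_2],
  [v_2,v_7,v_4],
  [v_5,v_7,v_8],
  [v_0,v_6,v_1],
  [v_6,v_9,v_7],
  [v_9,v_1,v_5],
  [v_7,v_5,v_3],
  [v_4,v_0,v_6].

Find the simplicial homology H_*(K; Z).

Take the total order v_0 < v_1 < v_2 < v_3 < v_4 < v_5 < v_6 < v_7 < v_8 < v_9 on the vertex set. Then K (dimension 2) consists of the simplices:

  0-simplices (10): [v_0], [v_1], [v_2], [v_3], [v_4], [v_5], [v_6], [v_7], [v_8], [v_9]
  1-simplices (30): (30 of them)
  2-simplices (20): (20 of them)

giving chain groups C_0 ≅ Z^10, C_1 ≅ Z^30, C_2 ≅ Z^20.

Boundary ∂_1: C_1 → C_0 maps an edge to its endpoints' difference, ∂[p,q] = q − p. For instance
  ∂[v_1,v_2] = [v_2] − [v_1].
This gives a 10×30 integer matrix of rank 9; reducing to Smith normal form yields diagonal entries (1,1,1,1,1,1,1,1,1).

Boundary ∂_2: C_2 → C_1 maps a triangle to the signed sum of its edges. For instance
  ∂[v_5,v_8,v_9] = [v_8,v_9] − [v_5,v_9] + [v_5,v_8],
  ∂[v_3,v_6,v_7] = [v_6,v_7] − [v_3,v_7] + [v_3,v_6].
The resulting 30×20 matrix has rank 20, and its Smith normal form has invariant factors (1,1,1,1,1,1,1,1,1,1,1,1,1,1,1,1,1,1,1,2).

Now H_k = ker ∂_k / im ∂_{k+1}, so:

  H_0: rank C_0 − rank ∂_1 = 10 − 9 = 1, and the invariant factors of ∂_1 are all 1, so H_0 ≅ Z.
  H_1: rank ker ∂_1 − rank ∂_2 = (30 − 9) − 20 = 1, and ∂_2 has invariant factor 2 > 1, so H_1 ≅ Z ⊕ Z/2.
  H_2: rank ker ∂_2 − rank ∂_3 = (20 − 20) − 0 = 0, and there is no ∂_3, so H_2 ≅ 0.

As a check, the Euler characteristic is 10 − 30 + 20 = 0, which agrees with 1 − 1 + 0 = 0.
(K is a triangulation of the Klein bottle.)

H_0 ≅ Z,  H_1 ≅ Z ⊕ Z/2,  H_2 = 0.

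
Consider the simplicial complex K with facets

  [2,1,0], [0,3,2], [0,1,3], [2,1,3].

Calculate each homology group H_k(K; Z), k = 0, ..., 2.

Order the vertices as 0 < 1 < 2 < 3. Listing each simplex with vertices in this order, K has dimension 2 with simplices:

  0-simplices (4): [0], [1], [2], [3]
  1-simplices (6): [0,1], [0,2], [0,3], [1,2], [1,3], [2,3]
  2-simplices (4): [0,1,2], [0,1,3], [0,2,3], [1,2,3]

so the chain groups are C_0 ≅ Z^4, C_1 ≅ Z^6, C_2 ≅ Z^4.

∂_1: C_1 → C_0 sends each edge [p,q] (with p < q) to q − p.
This gives a 4×6 integer matrix of rank 3; reducing to Smith normal form yields diagonal entries (1,1,1).

The boundary map ∂_2: C_2 → C_1 acts by ∂[p,q,r] = [q,r] − [p,r] + [p,q]. For instance
  ∂[0,2,3] = [2,3] − [0,3] + [0,2],
  ∂[0,1,3] = [1,3] − [0,3] + [0,1].
This gives a 6×4 integer matrix of rank 3; reducing to Smith normal form yields diagonal entries (1,1,1).

Computing H_k = (kernel of ∂_k) / (image of ∂_{k+1}):

  H_0: rank C_0 − rank ∂_1 = 4 − 3 = 1, and the invariant factors of ∂_1 are all 1, so H_0 ≅ Z.
  H_1: rank ker ∂_1 − rank ∂_2 = (6 − 3) − 3 = 0, and the invariant factors of ∂_2 are all 1, so H_1 ≅ 0.
  H_2: rank ker ∂_2 − rank ∂_3 = (4 − 3) − 0 = 1, and there is no ∂_3, so H_2 ≅ Z.

H_0 = Z,  H_1 = 0,  H_2 = Z.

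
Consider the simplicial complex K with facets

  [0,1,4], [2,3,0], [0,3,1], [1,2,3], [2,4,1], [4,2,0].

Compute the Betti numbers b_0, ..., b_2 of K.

b_0 = 1, b_1 = 0, b_2 = 1.

Take the total order 0 < 1 < 2 < 3 < 4 on the vertex set. Then K (dimension 2) consists of the simplices:

  0-simplices (5): [0], [1], [2], [3], [4]
  1-simplices (9): [0,1], [0,2], [0,3], [0,4], [1,2], [1,3], [1,4], [2,3], [2,4]
  2-simplices (6): [0,1,3], [0,1,4], [0,2,3], [0,2,4], [1,2,3], [1,2,4]

Hence C_0 ≅ Z^5, C_1 ≅ Z^9, C_2 ≅ Z^6.

The boundary map ∂_1: C_1 → C_0 is given by ∂[p,q] = [q] − [p]. For instance
  ∂[2,4] = [4] − [2].
The resulting 5×9 matrix has rank 4, and its Smith normal form has invariant factors (1,1,1,1).

Boundary ∂_2: C_2 → C_1 maps a triangle to the signed sum of its edges. For instance
  ∂[0,1,3] = [1,3] − [0,3] + [0,1],
  ∂[0,1,4] = [1,4] − [0,4] + [0,1].
The 9×6 boundary matrix has rank 5 and Smith normal form diag(1,1,1,1,1).

From H_k ≅ ker(∂_k) / im(∂_{k+1}) we obtain:

  H_0: rank C_0 − rank ∂_1 = 5 − 4 = 1, and the invariant factors of ∂_1 are all 1, so H_0 = Z.
  H_1: rank ker ∂_1 − rank ∂_2 = (9 − 4) − 5 = 0, and the invariant factors of ∂_2 are all 1, so H_1 = 0.
  H_2: rank ker ∂_2 − rank ∂_3 = (6 − 5) − 0 = 1, and there is no ∂_3, so H_2 = Z.

Hence the Betti numbers are b_0 = 1, b_1 = 0, b_2 = 1.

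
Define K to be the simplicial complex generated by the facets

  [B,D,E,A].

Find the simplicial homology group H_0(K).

Take the total order A < B < D < E on the vertex set. Then K (dimension 3) consists of the simplices:

  0-simplices (4): A, B, D, E
  1-simplices (6): AB, AD, AE, BD, BE, DE
  2-simplices (4): ABD, ABE, ADE, BDE
  3-simplices (1): ABDE

giving chain groups C_0 ≅ Z^4, C_1 ≅ Z^6, C_2 ≅ Z^4, C_3 ≅ Z^1.

∂_1: C_1 → C_0 maps an edge to its endpoints' difference, ∂[p,q] = q − p.
The 4×6 boundary matrix has rank 3 and Smith normal form diag(1,1,1).

∂_2: C_2 → C_1 acts by ∂[p,q,r] = [q,r] − [p,r] + [p,q]. For instance
  ∂BDE = DE − BE + BD,
  ∂ABE = BE − AE + AB.
This gives a 6×4 integer matrix of rank 3; reducing to Smith normal form yields diagonal entries (1,1,1).

∂_3: C_3 → C_2 sends each 3-simplex σ to the alternating sum Σ_i (−1)^i (σ with its i-th vertex removed). For instance
  ∂ABDE = BDE − ADE + ABE − ABD.
This gives a 4×1 integer matrix of rank 1; reducing to Smith normal form yields diagonal entries (1).

From H_k ≅ ker(∂_k) / im(∂_{k+1}) we obtain:

  H_0: rank C_0 − rank ∂_1 = 4 − 3 = 1, and the invariant factors of ∂_1 are all 1, so H_0 = Z.

H_0 = Z.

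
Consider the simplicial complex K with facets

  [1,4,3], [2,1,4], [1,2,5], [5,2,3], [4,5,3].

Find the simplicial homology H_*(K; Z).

H_0 ≅ Z,  H_1 ≅ Z,  H_2 = 0.

We work with the vertex ordering 1 < 2 < 3 < 4 < 5. The simplices of K, each written with vertices in increasing order, are:

  0-simplices (5): [1], [2], [3], [4], [5]
  1-simplices (10): [1,2], [1,3], [1,4], [1,5], [2,3], [2,4], [2,5], [3,4], [3,5], [4,5]
  2-simplices (5): [1,2,4], [1,2,5], [1,3,4], [2,3,5], [3,4,5]

so the chain groups are C_0 ≅ Z^5, C_1 ≅ Z^10, C_2 ≅ Z^5.

Boundary ∂_1: C_1 → C_0 sends each edge [p,q] (with p < q) to q − p.
The 5×10 boundary matrix has rank 4 and Smith normal form diag(1,1,1,1).

∂_2: C_2 → C_1 acts by ∂[p,q,r] = [q,r] − [p,r] + [p,q]. For instance
  ∂[2,3,5] = [3,5] − [2,5] + [2,3],
  ∂[1,3,4] = [3,4] − [1,4] + [1,3].
The 10×5 boundary matrix has rank 5 and Smith normal form diag(1,1,1,1,1).

Now H_k = ker ∂_k / im ∂_{k+1}, so:

  H_0: rank C_0 − rank ∂_1 = 5 − 4 = 1, and the invariant factors of ∂_1 are all 1, so H_0 = Z.
  H_1: rank ker ∂_1 − rank ∂_2 = (10 − 4) − 5 = 1, and the invariant factors of ∂_2 are all 1, so H_1 = Z.
  H_2: rank ker ∂_2 − rank ∂_3 = (5 − 5) − 0 = 0, and there is no ∂_3, so H_2 = 0.

(K is a triangulation of the Möbius band.)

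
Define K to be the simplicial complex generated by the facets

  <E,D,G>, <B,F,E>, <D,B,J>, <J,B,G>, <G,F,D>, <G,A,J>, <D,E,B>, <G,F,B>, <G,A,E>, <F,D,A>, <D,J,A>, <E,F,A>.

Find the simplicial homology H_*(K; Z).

H_0 = Z,  H_1 = Z/2,  H_2 = 0.

We work with the vertex ordering A < B < D < E < F < G < J. The simplices of K, each written with vertices in increasing order, are:

  0-simplices (7): A, B, D, E, F, G, J
  1-simplices (18): AD, AE, AF, AG, AJ, BD, BE, BF, BG, BJ, DE, DF, DG, DJ, EF, EG, FG, GJ
  2-simplices (12): ADF, ADJ, AEF, AEG, AGJ, BDE, BDJ, BEF, BFG, BGJ, DEG, DFG

Hence C_0 ≅ Z^7, C_1 ≅ Z^18, C_2 ≅ Z^12.

The boundary map ∂_1: C_1 → C_0 maps an edge to its endpoints' difference, ∂[p,q] = q − p.
This gives a 7×18 integer matrix of rank 6; reducing to Smith normal form yields diagonal entries (1,1,1,1,1,1).

The boundary map ∂_2: C_2 → C_1 maps a triangle to the signed sum of its edges. For instance
  ∂AEF = EF − AF + AE,
  ∂BFG = FG − BG + BF.
The resulting 18×12 matrix has rank 12, and its Smith normal form has invariant factors (1,1,1,1,1,1,1,1,1,1,1,2).

From H_k ≅ ker(∂_k) / im(∂_{k+1}) we obtain:

  H_0: rank C_0 − rank ∂_1 = 7 − 6 = 1, and the invariant factors of ∂_1 are all 1, so H_0 = Z.
  H_1: rank ker ∂_1 − rank ∂_2 = (18 − 6) − 12 = 0, and ∂_2 has invariant factor 2 > 1, so H_1 = Z/2.
  H_2: rank ker ∂_2 − rank ∂_3 = (12 − 12) − 0 = 0, and there is no ∂_3, so H_2 = 0.

As a check, the Euler characteristic is 7 − 18 + 12 = 1, which agrees with 1 − 0 + 0 = 1.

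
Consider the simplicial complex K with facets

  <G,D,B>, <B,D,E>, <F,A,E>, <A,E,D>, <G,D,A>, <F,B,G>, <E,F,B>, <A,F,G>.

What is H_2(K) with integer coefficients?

H_2 = Z.

Fix the vertex order A < B < D < E < F < G and write every simplex with vertices in increasing order. Then dim K = 2 and the simplices of K are:

  0-simplices (6): A, B, D, E, F, G
  1-simplices (12): AD, AE, AF, AG, BD, BE, BF, BG, DE, DG, EF, FG
  2-simplices (8): ADE, ADG, AEF, AFG, BDE, BDG, BEF, BFG

Hence C_0 ≅ Z^6, C_1 ≅ Z^12, C_2 ≅ Z^8.

The boundary map ∂_1: C_1 → C_0 is given by ∂[p,q] = [q] − [p].
The 6×12 boundary matrix has rank 5 and Smith normal form diag(1,1,1,1,1).

The boundary map ∂_2: C_2 → C_1 acts by ∂[p,q,r] = [q,r] − [p,r] + [p,q]. For instance
  ∂AEF = EF − AF + AE,
  ∂ADE = DE − AE + AD.
This gives a 12×8 integer matrix of rank 7; reducing to Smith normal form yields diagonal entries (1,1,1,1,1,1,1).

Now H_k = ker ∂_k / im ∂_{k+1}, so:

  H_2: rank ker ∂_2 − rank ∂_3 = (8 − 7) − 0 = 1, and there is no ∂_3, so H_2 ≅ Z.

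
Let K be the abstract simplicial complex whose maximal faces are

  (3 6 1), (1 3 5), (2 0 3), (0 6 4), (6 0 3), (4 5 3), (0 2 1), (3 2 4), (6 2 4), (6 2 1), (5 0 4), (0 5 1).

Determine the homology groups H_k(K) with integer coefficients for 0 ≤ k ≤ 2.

Order the vertices as 0 < 1 < 2 < 3 < 4 < 5 < 6. Listing each simplex with vertices in this order, K has dimension 2 with simplices:

  0-simplices (7): [0], [1], [2], [3], [4], [5], [6]
  1-simplices (18): [0,1], [0,2], [0,3], [0,4], [0,5], [0,6], [1,2], [1,3], [1,5], [1,6], [2,3], [2,4], [2,6], [3,4], [3,5], [3,6], [4,5], [4,6]
  2-simplices (12): [0,1,2], [0,1,5], [0,2,3], [0,3,6], [0,4,5], [0,4,6], [1,2,6], [1,3,5], [1,3,6], [2,3,4], [2,4,6], [3,4,5]

giving chain groups C_0 ≅ Z^7, C_1 ≅ Z^18, C_2 ≅ Z^12.

∂_1: C_1 → C_0 sends each edge [p,q] (with p < q) to q − p.
The resulting 7×18 matrix has rank 6, and its Smith normal form has invariant factors (1,1,1,1,1,1).

The boundary map ∂_2: C_2 → C_1 acts by ∂[p,q,r] = [q,r] − [p,r] + [p,q]. For instance
  ∂[0,3,6] = [3,6] − [0,6] + [0,3],
  ∂[1,2,6] = [2,6] − [1,6] + [1,2].
The 18×12 boundary matrix has rank 12 and Smith normal form diag(1,1,1,1,1,1,1,1,1,1,1,2).

Computing H_k = (kernel of ∂_k) / (image of ∂_{k+1}):

  H_0: rank C_0 − rank ∂_1 = 7 − 6 = 1, and the invariant factors of ∂_1 are all 1, so H_0 = Z.
  H_1: rank ker ∂_1 − rank ∂_2 = (18 − 6) − 12 = 0, and ∂_2 has invariant factor 2 > 1, so H_1 = Z/2Z.
  H_2: rank ker ∂_2 − rank ∂_3 = (12 − 12) − 0 = 0, and there is no ∂_3, so H_2 = 0.

H_0 = Z,  H_1 = Z/2Z,  H_2 = 0.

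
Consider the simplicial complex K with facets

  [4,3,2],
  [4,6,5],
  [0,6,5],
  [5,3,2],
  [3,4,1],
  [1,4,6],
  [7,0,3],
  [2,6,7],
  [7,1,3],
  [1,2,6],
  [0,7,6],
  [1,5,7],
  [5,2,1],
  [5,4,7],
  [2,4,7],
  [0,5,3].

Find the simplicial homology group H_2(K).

Take the total order 0 < 1 < 2 < 3 < 4 < 5 < 6 < 7 on the vertex set. Then K (dimension 2) consists of the simplices:

  0-simplices (8): [0], [1], [2], [3], [4], [5], [6], [7]
  1-simplices (24): (24 of them)
  2-simplices (16): [0,3,5], [0,3,7], [0,5,6], [0,6,7], [1,2,5], [1,2,6], [1,3,4], [1,3,7], [1,4,6], [1,5,7], [2,3,4], [2,3,5], [2,4,7], [2,6,7], [4,5,6], [4,5,7]

so the chain groups are C_0 ≅ Z^8, C_1 ≅ Z^24, C_2 ≅ Z^16.

The boundary map ∂_1: C_1 → C_0 sends each edge [p,q] (with p < q) to q − p.
The resulting 8×24 matrix has rank 7, and its Smith normal form has invariant factors (1,1,1,1,1,1,1).

∂_2: C_2 → C_1 sends each 2-simplex [p,q,r] to [q,r] − [p,r] + [p,q]. For instance
  ∂[2,3,5] = [3,5] − [2,5] + [2,3],
  ∂[2,4,7] = [4,7] − [2,7] + [2,4].
This gives a 24×16 integer matrix of rank 15; reducing to Smith normal form yields diagonal entries (1,1,1,1,1,1,1,1,1,1,1,1,1,1,1).

From H_k ≅ ker(∂_k) / im(∂_{k+1}) we obtain:

  H_2: rank ker ∂_2 − rank ∂_3 = (16 − 15) − 0 = 1, and there is no ∂_3, so H_2 ≅ Z.

(K is a triangulation of the torus T^2.)

H_2 ≅ Z.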